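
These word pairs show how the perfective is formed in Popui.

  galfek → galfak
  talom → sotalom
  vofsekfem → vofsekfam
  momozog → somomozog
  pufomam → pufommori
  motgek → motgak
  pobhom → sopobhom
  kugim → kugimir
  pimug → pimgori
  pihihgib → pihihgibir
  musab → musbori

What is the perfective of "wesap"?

wespori

kugim and vofsekfem both end in -m yet inflect differently (kugimir, vofsekfam), so the final letter is not what conditions the rule; the last vowel is.
"wesap" has last vowel 'a'. The stems whose last vowel is 'a' (musab → musbori, pufomam → pufommori) delete the last vowel and add -ori.
The other patterns: stems whose last vowel is 'i' add -ir; stems whose last vowel is 'e' change the last vowel to 'a'; stems whose last vowel is 'o' add the prefix so-.
So wesap → wespori.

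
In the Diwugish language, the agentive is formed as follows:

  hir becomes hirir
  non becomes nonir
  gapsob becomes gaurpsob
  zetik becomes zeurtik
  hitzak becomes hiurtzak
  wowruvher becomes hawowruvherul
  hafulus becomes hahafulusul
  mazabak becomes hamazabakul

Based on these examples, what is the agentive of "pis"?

pisir

hir and wowruvher both end in -r yet inflect differently (hirir, hawowruvherul), so the final letter is not what conditions the rule; the number of vowels is.
"pis" has 1 vowel. The stems with 1 vowel (hir → hirir, non → nonir) add -ir.
So pis → pisir.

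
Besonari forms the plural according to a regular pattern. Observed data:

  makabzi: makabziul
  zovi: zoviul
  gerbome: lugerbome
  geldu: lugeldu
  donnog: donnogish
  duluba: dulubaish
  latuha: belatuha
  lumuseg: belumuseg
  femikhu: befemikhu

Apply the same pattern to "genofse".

duluba and latuha both end in -a yet inflect differently (dulubaish, belatuha), so the final letter is not what conditions the rule; the first letter is.
"genofse" begins with g-. The stems beginning with g- (gerbome → lugerbome, geldu → lugeldu) add the prefix lu-.
The other patterns: stems beginning with m- or z- add -ul; stems beginning with d- add -ish; stems beginning with f- or l- add the prefix be-.
So genofse → lugenofse.

lugenofse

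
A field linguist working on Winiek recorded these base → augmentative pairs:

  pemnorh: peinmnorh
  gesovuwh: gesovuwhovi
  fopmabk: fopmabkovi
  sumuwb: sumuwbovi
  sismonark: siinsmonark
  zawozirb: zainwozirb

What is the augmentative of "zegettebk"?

"zegettebk" has second-to-last letter 'b'. The one such stem in the data (fopmabk → fopmabkovi) adds -ovi, so the same rule applies.
The other pattern: stems whose second-to-last letter is 'r' insert -in- after the first vowel.
So zegettebk → zegettebkovi.

zegettebkovi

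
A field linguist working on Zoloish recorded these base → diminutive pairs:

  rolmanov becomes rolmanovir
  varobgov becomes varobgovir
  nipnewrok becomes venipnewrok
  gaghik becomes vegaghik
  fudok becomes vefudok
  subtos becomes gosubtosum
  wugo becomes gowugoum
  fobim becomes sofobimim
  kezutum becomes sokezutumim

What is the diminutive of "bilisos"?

gobilisosum

rolmanov and nipnewrok both have last vowel 'o' yet inflect differently (rolmanovir, venipnewrok), so the last vowel is not what conditions the rule; the final letter is.
"bilisos" ends in -s. The one such stem in the data (subtos → gosubtosum) adds go- … -um around the stem, so the same rule applies.
The other patterns: stems ending in -v add -ir; stems ending in -k add the prefix ve-; stems ending in -m add so- … -im around the stem.
So bilisos → gobilisosum.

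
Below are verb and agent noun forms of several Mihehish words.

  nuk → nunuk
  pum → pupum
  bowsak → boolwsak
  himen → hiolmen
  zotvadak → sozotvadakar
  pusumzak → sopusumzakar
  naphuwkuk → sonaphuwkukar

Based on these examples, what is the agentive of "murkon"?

muolrkon

"murkon" has 2 vowels. The stems with 2 vowels (bowsak → boolwsak, himen → hiolmen) insert -ol- after the first vowel.
The other patterns: stems with 1 vowel repeat the first consonant+vowel as a prefix; stems with 3 vowels add so- … -ar around the stem.
So murkon → muolrkon.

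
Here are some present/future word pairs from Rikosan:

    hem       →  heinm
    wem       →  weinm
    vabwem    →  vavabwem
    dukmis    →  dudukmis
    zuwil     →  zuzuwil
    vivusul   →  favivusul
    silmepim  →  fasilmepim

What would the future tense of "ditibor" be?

faditibor

hem and vabwem both end in -m yet inflect differently (heinm, vavabwem), so the final letter is not what conditions the rule; the number of vowels is.
"ditibor" has 3 vowels. The stems with 3 vowels (vivusul → favivusul, silmepim → fasilmepim) add the prefix fa-.
The other patterns: stems with 1 vowel insert -in- after the first vowel; stems with 2 vowels repeat the first consonant+vowel as a prefix.
So ditibor → faditibor.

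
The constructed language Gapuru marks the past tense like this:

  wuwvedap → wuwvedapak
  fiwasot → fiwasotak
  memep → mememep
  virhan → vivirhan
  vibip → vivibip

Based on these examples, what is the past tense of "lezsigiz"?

lezsigizak

"lezsigiz" has 3 vowels. The stems with 3 vowels (wuwvedap → wuwvedapak, fiwasot → fiwasotak) add -ak.
So lezsigiz → lezsigizak.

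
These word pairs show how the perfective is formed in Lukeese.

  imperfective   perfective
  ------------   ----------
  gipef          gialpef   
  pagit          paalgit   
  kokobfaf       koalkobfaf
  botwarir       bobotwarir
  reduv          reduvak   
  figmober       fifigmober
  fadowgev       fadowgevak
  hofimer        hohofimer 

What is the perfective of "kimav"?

figmober and gipef both have last vowel 'e' yet inflect differently (fifigmober, gialpef), so the last vowel is not what conditions the rule; the final letter is.
"kimav" ends in -v. The stems ending in -v (reduv → reduvak, fadowgev → fadowgevak) add -ak.
The other patterns: stems ending in -r repeat the first consonant+vowel as a prefix; stems ending in -f or -t insert -al- after the first vowel.
So kimav → kimavak.

kimavak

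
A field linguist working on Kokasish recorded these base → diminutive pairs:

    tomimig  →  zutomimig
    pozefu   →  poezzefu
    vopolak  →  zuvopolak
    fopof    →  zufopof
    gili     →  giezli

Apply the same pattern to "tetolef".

tomimig and gili both have last vowel 'i' yet inflect differently (zutomimig, giezli), so the last vowel is not what conditions the rule; whether the stem ends in a vowel or a consonant is.
"tetolef" ends in a consonant. The stems ending in a consonant (vopolak → zuvopolak, fopof → zufopof, tomimig → zutomimig) add the prefix zu-.
The other pattern: stems ending in a vowel insert -ez- after the first vowel.
So tetolef → zutetolef.

zutetolef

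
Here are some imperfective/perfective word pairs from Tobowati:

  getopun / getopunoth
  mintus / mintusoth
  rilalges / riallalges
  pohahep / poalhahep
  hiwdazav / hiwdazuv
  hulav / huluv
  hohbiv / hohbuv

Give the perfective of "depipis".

depipus

"depipis" has last vowel 'i'. The one such stem in the data (hohbiv → hohbuv) changes the last vowel to 'u' (as do hiwdazav, hulav), so the same rule applies.
So depipis → depipus.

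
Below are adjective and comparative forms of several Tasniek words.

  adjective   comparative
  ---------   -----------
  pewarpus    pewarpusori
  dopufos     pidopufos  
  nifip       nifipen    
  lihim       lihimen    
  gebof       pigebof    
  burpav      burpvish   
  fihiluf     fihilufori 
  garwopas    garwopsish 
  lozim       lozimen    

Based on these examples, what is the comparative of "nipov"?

pinipov

gebof and fihiluf both end in -f yet inflect differently (pigebof, fihilufori), so the final letter is not what conditions the rule; the last vowel is.
"nipov" has last vowel 'o'. The stems whose last vowel is 'o' (dopufos → pidopufos, gebof → pigebof) add the prefix pi-.
So nipov → pinipov.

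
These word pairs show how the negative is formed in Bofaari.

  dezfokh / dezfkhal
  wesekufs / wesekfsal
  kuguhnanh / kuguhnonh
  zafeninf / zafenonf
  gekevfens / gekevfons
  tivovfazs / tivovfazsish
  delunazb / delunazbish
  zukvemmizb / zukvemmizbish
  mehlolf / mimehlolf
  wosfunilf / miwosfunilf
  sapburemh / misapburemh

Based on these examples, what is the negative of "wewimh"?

miwewimh

dezfokh and kuguhnanh both end in -h yet inflect differently (dezfkhal, kuguhnonh), so the final letter is not what conditions the rule; the second-to-last letter is.
"wewimh" has second-to-last letter 'm'. The one such stem in the data (sapburemh → misapburemh) adds the prefix mi-, so the same rule applies.
So wewimh → miwewimh.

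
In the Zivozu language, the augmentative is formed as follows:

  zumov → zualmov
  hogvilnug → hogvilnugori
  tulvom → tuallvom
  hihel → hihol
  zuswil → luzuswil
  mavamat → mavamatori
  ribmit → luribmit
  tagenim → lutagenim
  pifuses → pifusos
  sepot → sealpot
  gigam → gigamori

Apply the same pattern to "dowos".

hihel and zuswil both end in -l yet inflect differently (hihol, luzuswil), so the final letter is not what conditions the rule; the last vowel is.
"dowos" has last vowel 'o'. The stems whose last vowel is 'o' (zumov → zualmov, tulvom → tuallvom, sepot → sealpot) insert -al- after the first vowel.
The other patterns: stems whose last vowel is 'e' change the last vowel to 'o'; stems whose last vowel is 'i' add the prefix lu-; stems whose last vowel is 'a' or 'u' add -ori.
So dowos → doalwos.

doalwos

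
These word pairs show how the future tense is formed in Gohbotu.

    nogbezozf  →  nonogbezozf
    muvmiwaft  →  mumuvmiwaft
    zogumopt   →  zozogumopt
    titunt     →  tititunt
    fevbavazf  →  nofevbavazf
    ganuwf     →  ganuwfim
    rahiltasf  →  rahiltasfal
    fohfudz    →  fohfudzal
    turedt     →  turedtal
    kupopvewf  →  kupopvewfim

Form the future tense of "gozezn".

nogozezn

kupopvewf and rahiltasf both end in -f yet inflect differently (kupopvewfim, rahiltasfal), so the final letter is not what conditions the rule; the second-to-last letter is.
"gozezn" has second-to-last letter 'z'. The stems whose second-to-last letter is 'z' (nogbezozf → nonogbezozf, fevbavazf → nofevbavazf) add the prefix no-.
So gozezn → nogozezn.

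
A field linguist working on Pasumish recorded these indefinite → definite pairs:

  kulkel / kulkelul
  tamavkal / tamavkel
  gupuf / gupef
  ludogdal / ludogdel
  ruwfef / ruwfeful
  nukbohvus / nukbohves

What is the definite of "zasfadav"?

"zasfadav" has last vowel 'a'. The stems whose last vowel is 'a' (tamavkal → tamavkel, ludogdal → ludogdel) change the last vowel to 'e'.
The other pattern: stems whose last vowel is 'e' add -ul.
So zasfadav → zasfadev.

zasfadev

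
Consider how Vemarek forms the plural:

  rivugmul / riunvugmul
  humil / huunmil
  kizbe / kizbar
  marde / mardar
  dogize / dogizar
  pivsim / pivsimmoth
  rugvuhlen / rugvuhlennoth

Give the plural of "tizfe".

humil and pivsim both have last vowel 'i' yet inflect differently (huunmil, pivsimmoth), so the last vowel is not what conditions the rule; the final letter is.
"tizfe" ends in -e. The stems ending in -e (kizbe → kizbar, marde → mardar, dogize → dogizar) drop the final letter and add -ar.
So tizfe → tizfar.

tizfar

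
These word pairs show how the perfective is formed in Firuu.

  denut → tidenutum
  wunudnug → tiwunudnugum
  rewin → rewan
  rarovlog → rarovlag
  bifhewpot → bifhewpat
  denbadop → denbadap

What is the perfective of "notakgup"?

"notakgup" has last vowel 'u'. The stems whose last vowel is 'u' (denut → tidenutum, wunudnug → tiwunudnugum) add ti- … -um around the stem.
So notakgup → tinotakgupum.

tinotakgupum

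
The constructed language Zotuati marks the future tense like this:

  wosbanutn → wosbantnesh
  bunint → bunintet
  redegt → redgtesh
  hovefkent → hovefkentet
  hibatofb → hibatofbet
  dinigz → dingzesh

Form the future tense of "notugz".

notgzesh

redegt and bunint both end in -t yet inflect differently (redgtesh, bunintet), so the final letter is not what conditions the rule; the second-to-last letter is.
"notugz" has second-to-last letter 'g'. The stems whose second-to-last letter is 'g' (dinigz → dingzesh, redegt → redgtesh) delete the last vowel and add -esh.
The other pattern: stems whose second-to-last letter is 'f' or 'n' add -et.
So notugz → notgzesh.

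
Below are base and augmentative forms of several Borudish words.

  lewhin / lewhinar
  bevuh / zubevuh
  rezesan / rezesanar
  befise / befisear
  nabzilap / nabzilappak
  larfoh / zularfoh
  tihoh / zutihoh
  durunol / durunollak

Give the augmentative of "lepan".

rezesan and nabzilap both have last vowel 'a' yet inflect differently (rezesanar, nabzilappak), so the last vowel is not what conditions the rule; the final letter is.
"lepan" ends in -n. The stems ending in -n (rezesan → rezesanar, lewhin → lewhinar) add -ar.
The other patterns: stems ending in -h add the prefix zu-; stems ending in -l or -p double the final consonant and add -ak.
So lepan → lepanar.

lepanar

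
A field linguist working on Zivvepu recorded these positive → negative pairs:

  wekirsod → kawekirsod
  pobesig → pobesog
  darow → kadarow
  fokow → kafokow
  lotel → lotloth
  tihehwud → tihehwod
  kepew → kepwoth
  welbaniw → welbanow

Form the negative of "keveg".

kevgoth

fokow and kepew both end in -w yet inflect differently (kafokow, kepwoth), so the final letter is not what conditions the rule; the last vowel is.
"keveg" has last vowel 'e'. The stems whose last vowel is 'e' (kepew → kepwoth, lotel → lotloth) delete the last vowel and add -oth.
So keveg → kevgoth.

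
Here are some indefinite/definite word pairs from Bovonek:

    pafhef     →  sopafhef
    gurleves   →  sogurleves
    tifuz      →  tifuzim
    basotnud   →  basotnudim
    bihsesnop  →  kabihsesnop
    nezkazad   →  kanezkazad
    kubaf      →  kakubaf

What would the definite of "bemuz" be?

basotnud and nezkazad both end in -d yet inflect differently (basotnudim, kanezkazad), so the final letter is not what conditions the rule; the last vowel is.
"bemuz" has last vowel 'u'. The stems whose last vowel is 'u' (tifuz → tifuzim, basotnud → basotnudim) add -im.
The other patterns: stems whose last vowel is 'e' add the prefix so-; stems whose last vowel is 'a' or 'o' add the prefix ka-.
So bemuz → bemuzim.

bemuzim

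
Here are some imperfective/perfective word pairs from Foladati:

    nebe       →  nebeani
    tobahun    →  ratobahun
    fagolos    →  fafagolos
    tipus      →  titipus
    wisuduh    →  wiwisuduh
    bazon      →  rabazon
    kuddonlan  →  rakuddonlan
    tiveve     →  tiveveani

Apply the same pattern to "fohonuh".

fofohonuh

bazon and fagolos both have last vowel 'o' yet inflect differently (rabazon, fafagolos), so the last vowel is not what conditions the rule; the final letter is.
"fohonuh" ends in -h. The one such stem in the data (wisuduh → wiwisuduh) repeats the first consonant+vowel as a prefix (as do fagolos, tipus), so the same rule applies.
So fohonuh → fofohonuh.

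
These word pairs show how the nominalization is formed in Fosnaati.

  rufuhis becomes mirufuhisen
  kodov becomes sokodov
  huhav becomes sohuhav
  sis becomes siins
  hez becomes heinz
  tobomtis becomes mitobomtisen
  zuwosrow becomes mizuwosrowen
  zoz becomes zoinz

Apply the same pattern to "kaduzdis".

"kaduzdis" has 3 vowels. The stems with 3 vowels (rufuhis → mirufuhisen, zuwosrow → mizuwosrowen, tobomtis → mitobomtisen) add mi- … -en around the stem.
So kaduzdis → mikaduzdisen.

mikaduzdisen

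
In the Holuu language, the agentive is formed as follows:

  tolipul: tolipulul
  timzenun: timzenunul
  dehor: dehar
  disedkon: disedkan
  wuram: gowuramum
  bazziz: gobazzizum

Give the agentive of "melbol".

timzenun and disedkon both end in -n yet inflect differently (timzenunul, disedkan), so the final letter is not what conditions the rule; the last vowel is.
"melbol" has last vowel 'o'. The stems whose last vowel is 'o' (dehor → dehar, disedkon → disedkan) change the last vowel to 'a'.
So melbol → melbal.

melbal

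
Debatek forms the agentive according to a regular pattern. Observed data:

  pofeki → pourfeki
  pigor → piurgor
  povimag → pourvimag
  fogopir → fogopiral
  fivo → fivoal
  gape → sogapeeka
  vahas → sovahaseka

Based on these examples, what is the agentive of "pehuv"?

pigor and fogopir both end in -r yet inflect differently (piurgor, fogopiral), so the final letter is not what conditions the rule; the first letter is.
"pehuv" begins with p-. The stems beginning with p- (pofeki → pourfeki, pigor → piurgor, povimag → pourvimag) insert -ur- after the first vowel.
So pehuv → peurhuv.

peurhuv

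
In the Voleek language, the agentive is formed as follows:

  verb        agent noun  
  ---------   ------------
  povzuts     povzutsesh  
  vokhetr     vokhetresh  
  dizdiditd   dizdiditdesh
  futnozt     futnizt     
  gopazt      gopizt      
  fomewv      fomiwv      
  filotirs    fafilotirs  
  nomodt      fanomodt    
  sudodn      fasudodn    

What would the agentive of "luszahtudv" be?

faluszahtudv

povzuts and filotirs both end in -s yet inflect differently (povzutsesh, fafilotirs), so the final letter is not what conditions the rule; the second-to-last letter is.
"luszahtudv" has second-to-last letter 'd'. The stems whose second-to-last letter is 'd' (nomodt → fanomodt, sudodn → fasudodn) add the prefix fa-.
So luszahtudv → faluszahtudv.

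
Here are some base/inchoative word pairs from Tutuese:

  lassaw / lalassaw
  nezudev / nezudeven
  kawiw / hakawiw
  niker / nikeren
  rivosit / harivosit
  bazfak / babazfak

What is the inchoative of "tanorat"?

lassaw and kawiw both end in -w yet inflect differently (lalassaw, hakawiw), so the final letter is not what conditions the rule; the last vowel is.
"tanorat" has last vowel 'a'. The stems whose last vowel is 'a' (bazfak → babazfak, lassaw → lalassaw) repeat the first consonant+vowel as a prefix.
So tanorat → tatanorat.

tatanorat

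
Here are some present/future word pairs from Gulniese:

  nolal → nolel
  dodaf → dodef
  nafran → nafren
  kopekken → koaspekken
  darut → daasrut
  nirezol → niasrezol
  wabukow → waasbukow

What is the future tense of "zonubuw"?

zoasnubuw

nafran and kopekken both end in -n yet inflect differently (nafren, koaspekken), so the final letter is not what conditions the rule; the last vowel is.
"zonubuw" has last vowel 'u'. The one such stem in the data (darut → daasrut) inserts -as- after the first vowel (as do kopekken, nirezol), so the same rule applies.
So zonubuw → zoasnubuw.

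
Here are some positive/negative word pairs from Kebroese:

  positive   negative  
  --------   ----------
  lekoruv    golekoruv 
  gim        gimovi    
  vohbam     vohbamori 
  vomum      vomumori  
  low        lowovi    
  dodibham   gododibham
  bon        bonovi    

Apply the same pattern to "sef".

sefovi

"sef" has 1 vowel. The stems with 1 vowel (bon → bonovi, low → lowovi, gim → gimovi) add -ovi.
The other patterns: stems with 2 vowels add -ori; stems with 3 vowels add the prefix go-.
So sef → sefovi.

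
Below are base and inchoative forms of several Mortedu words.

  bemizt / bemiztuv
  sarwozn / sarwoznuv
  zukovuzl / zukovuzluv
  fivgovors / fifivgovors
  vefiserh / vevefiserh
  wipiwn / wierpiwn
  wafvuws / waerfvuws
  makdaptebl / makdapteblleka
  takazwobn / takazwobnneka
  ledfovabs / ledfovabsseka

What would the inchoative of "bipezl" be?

sarwozn and wipiwn both end in -n yet inflect differently (sarwoznuv, wierpiwn), so the final letter is not what conditions the rule; the second-to-last letter is.
"bipezl" has second-to-last letter 'z'. The stems whose second-to-last letter is 'z' (bemizt → bemiztuv, sarwozn → sarwoznuv, zukovuzl → zukovuzluv) add -uv.
The other patterns: stems whose second-to-last letter is 'r' repeat the first consonant+vowel as a prefix; stems whose second-to-last letter is 'w' insert -er- after the first vowel; stems whose second-to-last letter is 'b' double the final consonant and add -eka.
So bipezl → bipezluv.

bipezluv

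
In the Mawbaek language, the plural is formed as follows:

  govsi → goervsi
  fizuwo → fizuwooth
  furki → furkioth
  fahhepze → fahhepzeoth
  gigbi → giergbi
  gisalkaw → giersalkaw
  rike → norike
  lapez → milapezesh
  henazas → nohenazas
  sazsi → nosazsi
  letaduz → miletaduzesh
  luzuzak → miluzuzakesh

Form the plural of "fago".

gigbi and furki both end in -i yet inflect differently (giergbi, furkioth), so the final letter is not what conditions the rule; the first letter is.
"fago" begins with f-. The stems beginning with f- (fizuwo → fizuwooth, furki → furkioth, fahhepze → fahhepzeoth) add -oth.
The other patterns: stems beginning with l- add mi- … -esh around the stem; stems beginning with g- insert -er- after the first vowel; stems beginning with h-, r- or s- add the prefix no-.
So fago → fagooth.

fagooth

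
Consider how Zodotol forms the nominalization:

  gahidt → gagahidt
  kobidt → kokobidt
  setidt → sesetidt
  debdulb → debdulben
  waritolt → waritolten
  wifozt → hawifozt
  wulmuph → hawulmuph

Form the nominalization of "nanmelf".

"nanmelf" has second-to-last letter 'l'. The stems whose second-to-last letter is 'l' (debdulb → debdulben, waritolt → waritolten) add -en.
The other patterns: stems whose second-to-last letter is 'd' repeat the first consonant+vowel as a prefix; stems whose second-to-last letter is 'p' or 'z' add the prefix ha-.
So nanmelf → nanmelfen.

nanmelfen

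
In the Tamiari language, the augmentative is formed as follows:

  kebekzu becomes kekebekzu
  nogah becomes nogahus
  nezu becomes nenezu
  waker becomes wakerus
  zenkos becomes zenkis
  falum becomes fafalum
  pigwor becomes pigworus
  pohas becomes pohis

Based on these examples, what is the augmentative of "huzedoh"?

huzedohus

"huzedoh" ends in -h. The one such stem in the data (nogah → nogahus) adds -us, so the same rule applies.
The other patterns: stems ending in -s change the last vowel to 'i'; stems ending in -m or -u repeat the first consonant+vowel as a prefix.
So huzedoh → huzedohus.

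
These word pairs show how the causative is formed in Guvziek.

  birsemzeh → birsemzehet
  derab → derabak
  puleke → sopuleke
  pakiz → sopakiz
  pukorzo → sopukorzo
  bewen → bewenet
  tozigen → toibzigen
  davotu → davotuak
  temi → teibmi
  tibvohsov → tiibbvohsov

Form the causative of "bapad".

bewen and tozigen both end in -n yet inflect differently (bewenet, toibzigen), so the final letter is not what conditions the rule; the first letter is.
"bapad" begins with b-. The stems beginning with b- (bewen → bewenet, birsemzeh → birsemzehet) add -et.
The other patterns: stems beginning with d- add -ak; stems beginning with p- add the prefix so-; stems beginning with t- insert -ib- after the first vowel.
So bapad → bapadet.

bapadet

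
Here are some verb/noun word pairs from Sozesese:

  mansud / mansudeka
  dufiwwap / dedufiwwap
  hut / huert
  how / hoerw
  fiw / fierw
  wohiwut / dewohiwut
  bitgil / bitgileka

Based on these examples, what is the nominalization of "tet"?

teert

hut and wohiwut both end in -t yet inflect differently (huert, dewohiwut), so the final letter is not what conditions the rule; the number of vowels is.
"tet" has 1 vowel. The stems with 1 vowel (hut → huert, how → hoerw, fiw → fierw) insert -er- after the first vowel.
The other patterns: stems with 2 vowels add -eka; stems with 3 vowels add the prefix de-.
So tet → teert.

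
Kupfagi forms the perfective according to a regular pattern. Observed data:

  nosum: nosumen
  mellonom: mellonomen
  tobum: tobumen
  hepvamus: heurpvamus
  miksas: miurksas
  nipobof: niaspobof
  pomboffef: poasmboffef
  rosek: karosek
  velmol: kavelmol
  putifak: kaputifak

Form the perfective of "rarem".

raremen

nosum and hepvamus both have last vowel 'u' yet inflect differently (nosumen, heurpvamus), so the last vowel is not what conditions the rule; the final letter is.
"rarem" ends in -m. The stems ending in -m (nosum → nosumen, mellonom → mellonomen, tobum → tobumen) add -en.
The other patterns: stems ending in -s insert -ur- after the first vowel; stems ending in -f insert -as- after the first vowel; stems ending in -k or -l add the prefix ka-.
So rarem → raremen.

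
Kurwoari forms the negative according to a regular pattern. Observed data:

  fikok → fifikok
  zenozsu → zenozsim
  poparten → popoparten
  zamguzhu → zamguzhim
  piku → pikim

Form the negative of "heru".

piku and poparten both begin with p- yet inflect differently (pikim, popoparten), so the first letter is not what conditions the rule; whether the stem ends in a vowel or a consonant is.
"heru" ends in a vowel. The stems ending in a vowel (zamguzhu → zamguzhim, zenozsu → zenozsim, piku → pikim) drop the final letter and add -im.
The other pattern: stems ending in a consonant repeat the first consonant+vowel as a prefix.
So heru → herim.

herim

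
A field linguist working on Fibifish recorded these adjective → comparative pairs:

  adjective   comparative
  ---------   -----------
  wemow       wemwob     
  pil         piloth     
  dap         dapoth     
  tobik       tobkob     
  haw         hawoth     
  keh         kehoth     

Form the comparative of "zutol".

wemow and haw both end in -w yet inflect differently (wemwob, hawoth), so the final letter is not what conditions the rule; the number of vowels is.
"zutol" has 2 vowels. The stems with 2 vowels (wemow → wemwob, tobik → tobkob) delete the last vowel and add -ob.
The other pattern: stems with 1 vowel add -oth.
So zutol → zutlob.

zutlob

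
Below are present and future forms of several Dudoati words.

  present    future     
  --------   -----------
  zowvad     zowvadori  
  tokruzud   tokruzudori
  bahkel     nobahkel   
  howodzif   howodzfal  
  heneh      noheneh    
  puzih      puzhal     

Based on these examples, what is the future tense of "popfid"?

popfdal

heneh and puzih both end in -h yet inflect differently (noheneh, puzhal), so the final letter is not what conditions the rule; the last vowel is.
"popfid" has last vowel 'i'. The stems whose last vowel is 'i' (howodzif → howodzfal, puzih → puzhal) delete the last vowel and add -al.
The other patterns: stems whose last vowel is 'e' add the prefix no-; stems whose last vowel is 'a' or 'u' add -ori.
So popfid → popfdal.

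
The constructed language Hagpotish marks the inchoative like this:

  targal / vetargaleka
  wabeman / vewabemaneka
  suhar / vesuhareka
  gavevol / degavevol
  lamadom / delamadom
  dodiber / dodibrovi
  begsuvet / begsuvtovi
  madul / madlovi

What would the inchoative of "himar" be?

vehimareka

targal and gavevol both end in -l yet inflect differently (vetargaleka, degavevol), so the final letter is not what conditions the rule; the last vowel is.
"himar" has last vowel 'a'. The stems whose last vowel is 'a' (targal → vetargaleka, wabeman → vewabemaneka, suhar → vesuhareka) add ve- … -eka around the stem.
So himar → vehimareka.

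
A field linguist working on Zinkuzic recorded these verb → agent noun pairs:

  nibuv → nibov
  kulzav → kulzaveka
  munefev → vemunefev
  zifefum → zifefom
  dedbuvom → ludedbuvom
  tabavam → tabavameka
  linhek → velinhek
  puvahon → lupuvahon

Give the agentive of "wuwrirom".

luwuwrirom

tabavam and dedbuvom both end in -m yet inflect differently (tabavameka, ludedbuvom), so the final letter is not what conditions the rule; the last vowel is.
"wuwrirom" has last vowel 'o'. The stems whose last vowel is 'o' (puvahon → lupuvahon, dedbuvom → ludedbuvom) add the prefix lu-.
The other patterns: stems whose last vowel is 'a' add -eka; stems whose last vowel is 'e' add the prefix ve-; stems whose last vowel is 'u' change the last vowel to 'o'.
So wuwrirom → luwuwrirom.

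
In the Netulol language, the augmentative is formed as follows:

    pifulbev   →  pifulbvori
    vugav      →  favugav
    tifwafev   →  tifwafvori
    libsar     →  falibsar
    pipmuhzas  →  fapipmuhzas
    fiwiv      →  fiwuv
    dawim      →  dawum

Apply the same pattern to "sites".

sitsori

vugav and tifwafev both end in -v yet inflect differently (favugav, tifwafvori), so the final letter is not what conditions the rule; the last vowel is.
"sites" has last vowel 'e'. The stems whose last vowel is 'e' (tifwafev → tifwafvori, pifulbev → pifulbvori) delete the last vowel and add -ori.
So sites → sitsori.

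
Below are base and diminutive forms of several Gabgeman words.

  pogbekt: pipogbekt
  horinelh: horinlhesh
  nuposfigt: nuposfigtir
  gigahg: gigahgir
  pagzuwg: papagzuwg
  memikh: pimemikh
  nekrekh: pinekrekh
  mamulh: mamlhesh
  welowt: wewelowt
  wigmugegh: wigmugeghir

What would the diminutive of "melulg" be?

nekrekh and mamulh both end in -h yet inflect differently (pinekrekh, mamlhesh), so the final letter is not what conditions the rule; the second-to-last letter is.
"melulg" has second-to-last letter 'l'. The stems whose second-to-last letter is 'l' (mamulh → mamlhesh, horinelh → horinlhesh) delete the last vowel and add -esh.
So melulg → mellgesh.

mellgesh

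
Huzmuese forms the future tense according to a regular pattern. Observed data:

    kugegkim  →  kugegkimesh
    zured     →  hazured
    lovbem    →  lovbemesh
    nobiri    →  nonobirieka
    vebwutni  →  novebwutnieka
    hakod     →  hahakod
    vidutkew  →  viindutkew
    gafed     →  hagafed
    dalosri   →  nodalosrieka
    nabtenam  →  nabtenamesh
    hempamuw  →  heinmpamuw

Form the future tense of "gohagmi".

nogohagmieka

"gohagmi" ends in -i. The stems ending in -i (dalosri → nodalosrieka, vebwutni → novebwutnieka, nobiri → nonobirieka) add no- … -eka around the stem.
The other patterns: stems ending in -m add -esh; stems ending in -d add the prefix ha-; stems ending in -w insert -in- after the first vowel.
So gohagmi → nogohagmieka.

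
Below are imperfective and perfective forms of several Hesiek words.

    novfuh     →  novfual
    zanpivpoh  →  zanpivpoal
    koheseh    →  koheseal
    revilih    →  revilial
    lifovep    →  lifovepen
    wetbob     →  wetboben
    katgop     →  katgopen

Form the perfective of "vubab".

koheseh and lifovep both have last vowel 'e' yet inflect differently (koheseal, lifovepen), so the last vowel is not what conditions the rule; the final letter is.
"vubab" ends in -b. The one such stem in the data (wetbob → wetboben) adds -en, so the same rule applies.
The other pattern: stems ending in -h drop the final letter and add -al.
So vubab → vubaben.

vubaben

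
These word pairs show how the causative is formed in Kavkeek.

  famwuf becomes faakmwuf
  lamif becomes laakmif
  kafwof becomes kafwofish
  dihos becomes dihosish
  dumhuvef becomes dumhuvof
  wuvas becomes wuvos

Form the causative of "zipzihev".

zipzihov

famwuf and kafwof both end in -f yet inflect differently (faakmwuf, kafwofish), so the final letter is not what conditions the rule; the last vowel is.
"zipzihev" has last vowel 'e'. The one such stem in the data (dumhuvef → dumhuvof) changes the last vowel to 'o' (as does wuvas), so the same rule applies.
So zipzihev → zipzihov.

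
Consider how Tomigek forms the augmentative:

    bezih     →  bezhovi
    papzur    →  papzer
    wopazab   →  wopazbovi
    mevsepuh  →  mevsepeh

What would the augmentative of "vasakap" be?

vasakpovi

mevsepuh and bezih both end in -h yet inflect differently (mevsepeh, bezhovi), so the final letter is not what conditions the rule; the last vowel is.
"vasakap" has last vowel 'a'. The one such stem in the data (wopazab → wopazbovi) deletes the last vowel and adds -ovi (as does bezih), so the same rule applies.
The other pattern: stems whose last vowel is 'u' change the last vowel to 'e'.
So vasakap → vasakpovi.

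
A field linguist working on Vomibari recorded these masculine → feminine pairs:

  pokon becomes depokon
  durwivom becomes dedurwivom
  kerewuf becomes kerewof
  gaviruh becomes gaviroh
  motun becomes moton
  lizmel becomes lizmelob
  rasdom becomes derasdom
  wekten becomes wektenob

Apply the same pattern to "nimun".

nimon

wekten and pokon both end in -n yet inflect differently (wektenob, depokon), so the final letter is not what conditions the rule; the last vowel is.
"nimun" has last vowel 'u'. The stems whose last vowel is 'u' (motun → moton, gaviruh → gaviroh, kerewuf → kerewof) change the last vowel to 'o'.
The other patterns: stems whose last vowel is 'e' add -ob; stems whose last vowel is 'o' add the prefix de-.
So nimun → nimon.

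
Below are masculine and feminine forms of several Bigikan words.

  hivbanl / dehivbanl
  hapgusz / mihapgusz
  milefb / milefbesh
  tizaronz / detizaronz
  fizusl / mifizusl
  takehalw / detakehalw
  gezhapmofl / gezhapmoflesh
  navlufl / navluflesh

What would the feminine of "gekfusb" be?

migekfusb

navlufl and fizusl both end in -l yet inflect differently (navluflesh, mifizusl), so the final letter is not what conditions the rule; the second-to-last letter is.
"gekfusb" has second-to-last letter 's'. The stems whose second-to-last letter is 's' (fizusl → mifizusl, hapgusz → mihapgusz) add the prefix mi-.
The other patterns: stems whose second-to-last letter is 'f' add -esh; stems whose second-to-last letter is 'l' or 'n' add the prefix de-.
So gekfusb → migekfusb.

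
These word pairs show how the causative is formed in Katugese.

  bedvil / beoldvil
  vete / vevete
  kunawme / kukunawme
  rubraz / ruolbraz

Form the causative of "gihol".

giolhol

rubraz and vete both have 2 vowels yet inflect differently (ruolbraz, vevete), so the number of vowels is not what conditions the rule; whether the stem ends in a vowel or a consonant is.
"gihol" ends in a consonant. The stems ending in a consonant (rubraz → ruolbraz, bedvil → beoldvil) insert -ol- after the first vowel.
The other pattern: stems ending in a vowel repeat the first consonant+vowel as a prefix.
So gihol → giolhol.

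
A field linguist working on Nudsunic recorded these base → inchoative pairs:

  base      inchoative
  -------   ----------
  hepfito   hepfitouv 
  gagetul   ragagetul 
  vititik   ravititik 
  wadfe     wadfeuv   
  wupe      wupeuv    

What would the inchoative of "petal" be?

rapetal

"petal" ends in a consonant. The stems ending in a consonant (gagetul → ragagetul, vititik → ravititik) add the prefix ra-.
The other pattern: stems ending in a vowel add -uv.
So petal → rapetal.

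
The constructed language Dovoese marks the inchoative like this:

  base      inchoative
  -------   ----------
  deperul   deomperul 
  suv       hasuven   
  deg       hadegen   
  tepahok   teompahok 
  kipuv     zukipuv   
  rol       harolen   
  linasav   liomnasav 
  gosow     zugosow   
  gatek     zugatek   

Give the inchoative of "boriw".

suv and kipuv both end in -v yet inflect differently (hasuven, zukipuv), so the final letter is not what conditions the rule; the number of vowels is.
"boriw" has 2 vowels. The stems with 2 vowels (kipuv → zukipuv, gatek → zugatek, gosow → zugosow) add the prefix zu-.
So boriw → zuboriw.

zuboriw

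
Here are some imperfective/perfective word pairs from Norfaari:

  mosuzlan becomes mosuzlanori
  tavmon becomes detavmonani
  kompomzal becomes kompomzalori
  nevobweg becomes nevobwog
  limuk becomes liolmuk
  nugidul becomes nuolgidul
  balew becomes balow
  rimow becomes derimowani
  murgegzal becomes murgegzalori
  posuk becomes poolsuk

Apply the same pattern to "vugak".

vugakori

"vugak" has last vowel 'a'. The stems whose last vowel is 'a' (mosuzlan → mosuzlanori, kompomzal → kompomzalori, murgegzal → murgegzalori) add -ori.
So vugak → vugakori.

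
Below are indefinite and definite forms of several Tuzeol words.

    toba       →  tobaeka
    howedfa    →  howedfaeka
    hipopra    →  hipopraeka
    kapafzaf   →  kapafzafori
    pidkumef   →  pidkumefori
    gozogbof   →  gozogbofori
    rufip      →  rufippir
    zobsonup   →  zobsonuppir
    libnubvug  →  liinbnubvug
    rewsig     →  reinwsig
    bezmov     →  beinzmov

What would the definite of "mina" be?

"mina" ends in -a. The stems ending in -a (toba → tobaeka, howedfa → howedfaeka, hipopra → hipopraeka) add -eka.
So mina → minaeka.

minaeka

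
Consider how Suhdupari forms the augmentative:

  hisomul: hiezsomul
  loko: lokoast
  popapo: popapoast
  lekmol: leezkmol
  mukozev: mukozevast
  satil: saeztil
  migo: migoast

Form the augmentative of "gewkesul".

geezwkesul

lekmol and loko both have last vowel 'o' yet inflect differently (leezkmol, lokoast), so the last vowel is not what conditions the rule; the final letter is.
"gewkesul" ends in -l. The stems ending in -l (hisomul → hiezsomul, satil → saeztil, lekmol → leezkmol) insert -ez- after the first vowel.
So gewkesul → geezwkesul.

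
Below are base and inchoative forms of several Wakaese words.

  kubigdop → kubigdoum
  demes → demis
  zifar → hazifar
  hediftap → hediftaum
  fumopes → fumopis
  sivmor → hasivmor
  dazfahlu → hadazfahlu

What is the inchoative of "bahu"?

habahu

"bahu" ends in -u. The one such stem in the data (dazfahlu → hadazfahlu) adds the prefix ha-, so the same rule applies.
The other patterns: stems ending in -p drop the final letter and add -um; stems ending in -s change the last vowel to 'i'.
So bahu → habahu.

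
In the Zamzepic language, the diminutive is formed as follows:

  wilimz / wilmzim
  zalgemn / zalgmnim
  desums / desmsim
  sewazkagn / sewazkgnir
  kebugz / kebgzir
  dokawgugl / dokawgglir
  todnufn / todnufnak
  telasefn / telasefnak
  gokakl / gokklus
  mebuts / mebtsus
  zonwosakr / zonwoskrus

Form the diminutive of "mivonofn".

mivonofnak

zalgemn and sewazkagn both end in -n yet inflect differently (zalgmnim, sewazkgnir), so the final letter is not what conditions the rule; the second-to-last letter is.
"mivonofn" has second-to-last letter 'f'. The stems whose second-to-last letter is 'f' (todnufn → todnufnak, telasefn → telasefnak) add -ak.
The other patterns: stems whose second-to-last letter is 'm' delete the last vowel and add -im; stems whose second-to-last letter is 'g' delete the last vowel and add -ir; stems whose second-to-last letter is 'k' or 't' delete the last vowel and add -us.
So mivonofn → mivonofnak.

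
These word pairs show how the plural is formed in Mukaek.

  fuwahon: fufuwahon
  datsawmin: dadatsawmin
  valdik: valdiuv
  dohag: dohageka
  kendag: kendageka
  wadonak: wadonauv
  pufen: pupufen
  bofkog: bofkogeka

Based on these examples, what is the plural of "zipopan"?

zizipopan

kendag and wadonak both have last vowel 'a' yet inflect differently (kendageka, wadonauv), so the last vowel is not what conditions the rule; the final letter is.
"zipopan" ends in -n. The stems ending in -n (fuwahon → fufuwahon, datsawmin → dadatsawmin, pufen → pupufen) repeat the first consonant+vowel as a prefix.
The other patterns: stems ending in -g add -eka; stems ending in -k drop the final letter and add -uv.
So zipopan → zizipopan.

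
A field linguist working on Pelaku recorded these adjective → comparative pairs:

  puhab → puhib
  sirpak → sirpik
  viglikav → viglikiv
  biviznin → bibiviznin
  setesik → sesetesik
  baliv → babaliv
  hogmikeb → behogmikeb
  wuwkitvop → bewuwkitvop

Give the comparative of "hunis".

sirpak and setesik both end in -k yet inflect differently (sirpik, sesetesik), so the final letter is not what conditions the rule; the last vowel is.
"hunis" has last vowel 'i'. The stems whose last vowel is 'i' (biviznin → bibiviznin, setesik → sesetesik, baliv → babaliv) repeat the first consonant+vowel as a prefix.
The other patterns: stems whose last vowel is 'a' change the last vowel to 'i'; stems whose last vowel is 'e' or 'o' add the prefix be-.
So hunis → huhunis.

huhunis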